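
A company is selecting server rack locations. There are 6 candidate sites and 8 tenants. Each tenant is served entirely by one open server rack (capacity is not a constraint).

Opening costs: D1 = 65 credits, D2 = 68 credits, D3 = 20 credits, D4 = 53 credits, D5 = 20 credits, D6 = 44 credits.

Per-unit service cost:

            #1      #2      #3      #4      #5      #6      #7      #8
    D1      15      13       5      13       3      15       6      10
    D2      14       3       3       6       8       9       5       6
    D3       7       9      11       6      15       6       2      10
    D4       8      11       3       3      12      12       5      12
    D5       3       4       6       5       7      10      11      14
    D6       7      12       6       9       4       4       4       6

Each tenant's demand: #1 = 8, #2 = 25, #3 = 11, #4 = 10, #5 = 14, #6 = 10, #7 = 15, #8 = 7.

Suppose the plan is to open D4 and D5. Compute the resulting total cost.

Each tenant is assigned to its cheapest site among the open ones.
{D4, D5}: #1→D5 3·8=24, #2→D5 4·25=100, #3→D4 3·11=33, #4→D4 3·10=30, #5→D5 7·14=98, #6→D5 10·10=100, #7→D4 5·15=75, #8→D4 12·7=84. Service 544; fixed 73; total 617.

Total cost: 617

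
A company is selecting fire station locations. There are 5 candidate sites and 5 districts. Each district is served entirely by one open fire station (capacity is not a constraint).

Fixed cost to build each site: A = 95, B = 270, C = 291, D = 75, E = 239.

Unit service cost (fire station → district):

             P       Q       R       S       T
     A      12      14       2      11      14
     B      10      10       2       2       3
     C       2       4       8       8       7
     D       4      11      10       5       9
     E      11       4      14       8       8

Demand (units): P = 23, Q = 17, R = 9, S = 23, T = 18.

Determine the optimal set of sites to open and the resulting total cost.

For any fixed open set, each district goes to its cheapest open site; total = fixed + service.
{D}: P→D 4·23=92, Q→D 11·17=187, R→D 10·9=90, S→D 5·23=115, T→D 9·18=162. Service 646; fixed 75; total 721.
{B, D}: service 380 + fixed 345 = 725
{A, D}: P→D 4·23=92, Q→D 11·17=187, R→A 2·9=18, S→D 5·23=115, T→D 9·18=162. Service 574; fixed 170; total 744.
{A, B, C, D, E}: service 232 + fixed 970 = 1202
No other subset beats 721.

Open D only; minimum total cost 721.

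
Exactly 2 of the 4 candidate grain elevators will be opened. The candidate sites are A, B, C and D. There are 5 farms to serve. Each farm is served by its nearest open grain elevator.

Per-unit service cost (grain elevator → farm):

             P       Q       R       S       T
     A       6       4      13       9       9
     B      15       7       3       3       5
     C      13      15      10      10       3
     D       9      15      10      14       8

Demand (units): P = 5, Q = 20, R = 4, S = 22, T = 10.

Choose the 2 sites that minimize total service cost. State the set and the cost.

Choose A and B; total service cost 238.

With exactly 2 open, each farm uses its cheapest among the chosen.
{A, B}: P→A 6·5=30, Q→A 4·20=80, R→B 3·4=12, S→B 3·22=66, T→B 5·10=50. Service cost 238.
{B, C}: service cost 313
{B, D}: service cost 313
Among all 6 size-2 choices, {A, B} is lowest.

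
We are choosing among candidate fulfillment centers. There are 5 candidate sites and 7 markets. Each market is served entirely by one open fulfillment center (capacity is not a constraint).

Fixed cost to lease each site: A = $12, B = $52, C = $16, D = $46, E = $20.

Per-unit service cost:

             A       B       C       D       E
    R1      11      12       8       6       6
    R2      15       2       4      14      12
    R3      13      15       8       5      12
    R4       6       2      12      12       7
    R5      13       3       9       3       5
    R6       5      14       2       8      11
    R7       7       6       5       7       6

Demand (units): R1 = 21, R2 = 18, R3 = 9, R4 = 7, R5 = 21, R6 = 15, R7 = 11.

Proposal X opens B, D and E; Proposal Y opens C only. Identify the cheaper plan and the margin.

Proposal X is cheaper by 98.

Proposal X: {B, D, E}: R1→D 6·21=126, R2→B 2·18=36, R3→D 5·9=45, R4→B 2·7=14, R5→B 3·21=63, R6→D 8·15=120, R7→B 6·11=66. Service 470; fixed 118; total 588.
Proposal Y: {C}: R1→C 8·21=168, R2→C 4·18=72, R3→C 8·9=72, R4→C 12·7=84, R5→C 9·21=189, R6→C 2·15=30, R7→C 5·11=55. Service 670; fixed 16; total 686.
Difference: |588 − 686| = 98.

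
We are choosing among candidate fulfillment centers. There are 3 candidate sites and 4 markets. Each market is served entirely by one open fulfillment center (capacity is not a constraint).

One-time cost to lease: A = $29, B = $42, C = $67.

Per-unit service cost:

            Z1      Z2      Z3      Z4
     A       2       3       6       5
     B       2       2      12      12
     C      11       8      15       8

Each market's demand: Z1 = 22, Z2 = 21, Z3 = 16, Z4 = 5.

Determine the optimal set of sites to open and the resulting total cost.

Open A only; minimum total cost 257.

For any fixed open set, each market goes to its cheapest open site; total = fixed + service.
{A}: Z1→A 2·22=44, Z2→A 3·21=63, Z3→A 6·16=96, Z4→A 5·5=25. Service 228; fixed 29; total 257.
{A, B}: service 207 + fixed 71 = 278
{A, C}: service 228 + fixed 96 = 324
{A, B, C}: Z1→A 2·22=44, Z2→B 2·21=42, Z3→A 6·16=96, Z4→A 5·5=25. Service 207; fixed 138; total 345.
No other subset beats 257.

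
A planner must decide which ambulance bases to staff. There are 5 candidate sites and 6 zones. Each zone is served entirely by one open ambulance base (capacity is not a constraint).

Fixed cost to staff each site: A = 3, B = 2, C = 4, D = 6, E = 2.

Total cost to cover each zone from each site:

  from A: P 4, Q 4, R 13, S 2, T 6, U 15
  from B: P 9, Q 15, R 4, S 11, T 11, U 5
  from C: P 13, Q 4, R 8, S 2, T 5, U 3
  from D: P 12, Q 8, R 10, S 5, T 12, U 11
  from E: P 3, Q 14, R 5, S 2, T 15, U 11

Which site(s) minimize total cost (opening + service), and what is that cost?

Open C and E; minimum total cost 28.

For any fixed open set, each zone goes to its cheapest open site; total = fixed + service.
{C, E}: P→E 3, Q→C 4, R→E 5, S→C 2, T→C 5, U→C 3. Service 22; fixed 6; total 28.
{B, C, E}: service 21 + fixed 8 = 29
{A, B}: service 25 + fixed 5 = 30
{A, B, C, D, E}: P→E 3, Q→A 4, R→B 4, S→A 2, T→C 5, U→C 3. Service 21; fixed 17; total 38.
No other subset beats 28.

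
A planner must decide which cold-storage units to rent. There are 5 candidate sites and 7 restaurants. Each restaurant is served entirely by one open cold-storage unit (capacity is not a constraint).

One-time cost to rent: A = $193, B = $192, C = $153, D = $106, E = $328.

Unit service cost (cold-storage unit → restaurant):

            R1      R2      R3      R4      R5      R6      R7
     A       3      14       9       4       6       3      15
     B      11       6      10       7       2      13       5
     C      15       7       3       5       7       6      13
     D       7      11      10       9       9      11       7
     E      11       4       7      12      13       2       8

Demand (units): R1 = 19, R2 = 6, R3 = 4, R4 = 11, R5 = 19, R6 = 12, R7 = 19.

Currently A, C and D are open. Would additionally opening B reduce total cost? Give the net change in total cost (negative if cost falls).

Current service cost with {A, C, D}: 438.
Adding B: each restaurant re-picks its cheapest; new service cost 318, saving 120.
Extra fixed cost: 192. Net change = 192 − 120 = 72.
(Totals: 890 → 962.)

No — net change +72 (cost rises by 72).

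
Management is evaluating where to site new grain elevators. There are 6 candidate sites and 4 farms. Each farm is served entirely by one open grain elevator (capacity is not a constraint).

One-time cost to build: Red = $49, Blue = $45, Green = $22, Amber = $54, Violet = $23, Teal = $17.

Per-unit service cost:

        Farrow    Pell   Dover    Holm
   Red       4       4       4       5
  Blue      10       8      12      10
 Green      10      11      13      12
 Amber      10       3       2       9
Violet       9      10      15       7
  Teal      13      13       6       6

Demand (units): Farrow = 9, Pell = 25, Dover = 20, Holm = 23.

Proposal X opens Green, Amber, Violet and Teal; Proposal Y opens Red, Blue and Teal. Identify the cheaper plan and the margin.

Proposal X: {Green, Amber, Violet, Teal}: Farrow→Violet 9·9=81, Pell→Amber 3·25=75, Dover→Amber 2·20=40, Holm→Teal 6·23=138. Service 334; fixed 116; total 450.
Proposal Y: {Red, Blue, Teal}: Farrow→Red 4·9=36, Pell→Red 4·25=100, Dover→Red 4·20=80, Holm→Red 5·23=115. Service 331; fixed 111; total 442.
Difference: |450 − 442| = 8.

Proposal Y is cheaper by 8.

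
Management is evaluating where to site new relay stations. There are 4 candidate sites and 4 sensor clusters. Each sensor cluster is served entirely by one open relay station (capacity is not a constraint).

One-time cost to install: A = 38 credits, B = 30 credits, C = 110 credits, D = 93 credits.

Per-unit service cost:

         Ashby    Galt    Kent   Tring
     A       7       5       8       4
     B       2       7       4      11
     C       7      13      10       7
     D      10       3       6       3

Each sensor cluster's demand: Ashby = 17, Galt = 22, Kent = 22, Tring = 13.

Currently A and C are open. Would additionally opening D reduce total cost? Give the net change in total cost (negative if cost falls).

Yes — net change −8 (cost falls by 8).

Current service cost with {A, C}: 457.
Adding D: each sensor cluster re-picks its cheapest; new service cost 356, saving 101.
Extra fixed cost: 93. Net change = 93 − 101 = -8.
(Totals: 605 → 597.)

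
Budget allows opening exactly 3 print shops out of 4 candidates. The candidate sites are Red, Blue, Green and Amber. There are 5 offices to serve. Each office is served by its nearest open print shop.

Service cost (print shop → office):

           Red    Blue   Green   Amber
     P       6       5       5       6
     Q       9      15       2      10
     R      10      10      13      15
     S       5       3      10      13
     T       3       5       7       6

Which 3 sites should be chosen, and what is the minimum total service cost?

Choose Red, Blue and Green; total service cost 23.

With exactly 3 open, each office uses its cheapest among the chosen.
{Red, Blue, Green}: P→Blue 5, Q→Green 2, R→Red 10, S→Blue 3, T→Red 3. Service cost 23.
{Red, Green, Amber}: service cost 25
{Blue, Green, Amber}: service cost 25
Among all 4 size-3 choices, {Red, Blue, Green} is lowest.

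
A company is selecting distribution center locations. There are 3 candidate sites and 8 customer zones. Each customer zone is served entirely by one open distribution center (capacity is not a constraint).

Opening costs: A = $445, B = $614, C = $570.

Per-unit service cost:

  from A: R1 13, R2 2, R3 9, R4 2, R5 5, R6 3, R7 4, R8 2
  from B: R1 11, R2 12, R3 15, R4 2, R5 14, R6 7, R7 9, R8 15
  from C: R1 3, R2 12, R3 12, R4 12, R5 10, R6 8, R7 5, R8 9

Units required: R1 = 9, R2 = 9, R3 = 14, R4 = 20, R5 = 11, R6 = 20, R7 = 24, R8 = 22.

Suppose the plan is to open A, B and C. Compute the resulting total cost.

Each customer zone is assigned to its cheapest site among the open ones.
{A, B, C}: R1→C 3·9=27, R2→A 2·9=18, R3→A 9·14=126, R4→A 2·20=40, R5→A 5·11=55, R6→A 3·20=60, R7→A 4·24=96, R8→A 2·22=44. Service 466; fixed 1629; total 2095.

Total cost: 2095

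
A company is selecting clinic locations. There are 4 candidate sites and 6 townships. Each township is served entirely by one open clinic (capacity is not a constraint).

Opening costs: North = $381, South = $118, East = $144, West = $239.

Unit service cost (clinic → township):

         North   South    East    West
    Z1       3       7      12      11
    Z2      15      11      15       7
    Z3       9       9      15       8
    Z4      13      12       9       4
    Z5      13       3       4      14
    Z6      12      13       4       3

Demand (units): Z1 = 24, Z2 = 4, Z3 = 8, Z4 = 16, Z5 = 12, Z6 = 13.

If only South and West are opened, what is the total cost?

Total cost: 756

Each township is assigned to its cheapest site among the open ones.
{South, West}: Z1→South 7·24=168, Z2→West 7·4=28, Z3→West 8·8=64, Z4→West 4·16=64, Z5→South 3·12=36, Z6→West 3·13=39. Service 399; fixed 357; total 756.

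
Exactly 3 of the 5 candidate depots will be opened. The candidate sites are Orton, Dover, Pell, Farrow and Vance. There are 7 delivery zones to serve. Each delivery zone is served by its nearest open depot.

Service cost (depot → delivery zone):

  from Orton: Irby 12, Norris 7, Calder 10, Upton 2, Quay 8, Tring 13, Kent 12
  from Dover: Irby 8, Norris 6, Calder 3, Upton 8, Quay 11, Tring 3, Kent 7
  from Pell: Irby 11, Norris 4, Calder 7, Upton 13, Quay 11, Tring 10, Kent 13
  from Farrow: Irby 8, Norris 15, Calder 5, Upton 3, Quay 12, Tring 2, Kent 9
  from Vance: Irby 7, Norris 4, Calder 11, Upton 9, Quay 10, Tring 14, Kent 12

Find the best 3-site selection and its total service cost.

Choose Orton, Dover and Vance; total service cost 34.

With exactly 3 open, each delivery zone uses its cheapest among the chosen.
{Orton, Dover, Vance}: Irby→Vance 7, Norris→Vance 4, Calder→Dover 3, Upton→Orton 2, Quay→Orton 8, Tring→Dover 3, Kent→Dover 7. Service cost 34.
{Orton, Dover, Pell}: service cost 35
{Orton, Dover, Farrow}: service cost 36
Among all 10 size-3 choices, {Orton, Dover, Vance} is lowest.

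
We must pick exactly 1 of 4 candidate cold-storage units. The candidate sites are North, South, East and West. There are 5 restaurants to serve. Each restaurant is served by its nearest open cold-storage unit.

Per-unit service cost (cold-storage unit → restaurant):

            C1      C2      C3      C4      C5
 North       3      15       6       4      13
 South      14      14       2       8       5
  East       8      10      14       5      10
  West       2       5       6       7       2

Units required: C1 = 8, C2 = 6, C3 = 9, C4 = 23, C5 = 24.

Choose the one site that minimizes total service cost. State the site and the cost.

Choose West only; total service cost 309.

With exactly 1 open, each restaurant uses its cheapest among the chosen.
{West}: C1→West 2·8=16, C2→West 5·6=30, C3→West 6·9=54, C4→West 7·23=161, C5→West 2·24=48. Service cost 309.
{South}: service cost 518
{North}: service cost 572
Among all 4 size-1 choices, {West} is lowest.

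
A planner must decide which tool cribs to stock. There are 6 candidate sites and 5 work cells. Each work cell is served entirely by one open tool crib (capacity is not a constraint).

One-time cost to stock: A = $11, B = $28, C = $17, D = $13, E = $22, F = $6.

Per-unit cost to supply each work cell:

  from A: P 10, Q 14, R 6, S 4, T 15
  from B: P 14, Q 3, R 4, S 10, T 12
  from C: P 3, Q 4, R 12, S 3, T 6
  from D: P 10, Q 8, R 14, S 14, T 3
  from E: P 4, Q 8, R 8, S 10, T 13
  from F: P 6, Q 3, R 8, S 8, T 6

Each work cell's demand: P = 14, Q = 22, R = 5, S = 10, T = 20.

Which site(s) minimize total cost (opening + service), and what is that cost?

For any fixed open set, each work cell goes to its cheapest open site; total = fixed + service.
{C, D, F}: P→C 3·14=42, Q→F 3·22=66, R→F 8·5=40, S→C 3·10=30, T→D 3·20=60. Service 238; fixed 36; total 274.
{A, C, D, F}: P→C 3·14=42, Q→F 3·22=66, R→A 6·5=30, S→C 3·10=30, T→D 3·20=60. Service 228; fixed 47; total 275.
{B, C, D}: service 218 + fixed 58 = 276
{A, B, C, D, E, F}: service 218 + fixed 97 = 315
No other subset beats 274.

Open C, D and F; minimum total cost 274.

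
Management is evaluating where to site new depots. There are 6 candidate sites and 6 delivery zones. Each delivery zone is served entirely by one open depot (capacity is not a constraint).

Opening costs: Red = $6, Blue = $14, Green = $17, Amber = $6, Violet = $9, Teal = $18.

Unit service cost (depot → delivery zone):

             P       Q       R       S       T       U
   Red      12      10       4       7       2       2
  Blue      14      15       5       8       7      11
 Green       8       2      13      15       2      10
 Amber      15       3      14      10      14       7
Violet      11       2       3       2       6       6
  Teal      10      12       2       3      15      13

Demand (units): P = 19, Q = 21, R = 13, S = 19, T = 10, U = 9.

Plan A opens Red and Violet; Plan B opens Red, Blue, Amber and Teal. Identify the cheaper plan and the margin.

Plan A is cheaper by 37.

Plan A: {Red, Violet}: P→Violet 11·19=209, Q→Violet 2·21=42, R→Violet 3·13=39, S→Violet 2·19=38, T→Red 2·10=20, U→Red 2·9=18. Service 366; fixed 15; total 381.
Plan B: {Red, Blue, Amber, Teal}: P→Teal 10·19=190, Q→Amber 3·21=63, R→Teal 2·13=26, S→Teal 3·19=57, T→Red 2·10=20, U→Red 2·9=18. Service 374; fixed 44; total 418.
Difference: |381 − 418| = 37.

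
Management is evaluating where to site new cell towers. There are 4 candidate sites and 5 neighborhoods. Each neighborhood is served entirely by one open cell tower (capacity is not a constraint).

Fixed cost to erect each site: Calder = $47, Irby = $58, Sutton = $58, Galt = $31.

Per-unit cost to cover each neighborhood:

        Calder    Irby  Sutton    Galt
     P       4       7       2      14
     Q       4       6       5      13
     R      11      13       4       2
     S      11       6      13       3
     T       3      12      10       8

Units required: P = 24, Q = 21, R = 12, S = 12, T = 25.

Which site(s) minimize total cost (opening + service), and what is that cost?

For any fixed open set, each neighborhood goes to its cheapest open site; total = fixed + service.
{Calder, Galt}: P→Calder 4·24=96, Q→Calder 4·21=84, R→Galt 2·12=24, S→Galt 3·12=36, T→Calder 3·25=75. Service 315; fixed 78; total 393.
{Calder, Sutton, Galt}: service 267 + fixed 136 = 403
{Calder, Irby, Galt}: service 315 + fixed 136 = 451
{Calder, Irby, Sutton, Galt}: P→Sutton 2·24=48, Q→Calder 4·21=84, R→Galt 2·12=24, S→Galt 3·12=36, T→Calder 3·25=75. Service 267; fixed 194; total 461.
No other subset beats 393.

Open Calder and Galt; minimum total cost 393.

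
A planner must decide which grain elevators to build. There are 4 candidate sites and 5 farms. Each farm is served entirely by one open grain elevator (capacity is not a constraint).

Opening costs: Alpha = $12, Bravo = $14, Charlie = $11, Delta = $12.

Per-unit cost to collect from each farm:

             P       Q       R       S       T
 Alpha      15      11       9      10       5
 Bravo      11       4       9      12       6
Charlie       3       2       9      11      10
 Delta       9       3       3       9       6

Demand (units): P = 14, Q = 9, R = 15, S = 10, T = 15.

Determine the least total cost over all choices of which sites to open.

For any fixed open set, each farm goes to its cheapest open site; total = fixed + service.
{Alpha, Charlie, Delta}: P→Charlie 3·14=42, Q→Charlie 2·9=18, R→Delta 3·15=45, S→Delta 9·10=90, T→Alpha 5·15=75. Service 270; fixed 35; total 305.
{Charlie, Delta}: service 285 + fixed 23 = 308
{Alpha, Bravo, Charlie, Delta}: service 270 + fixed 49 = 319
{Charlie}: P→Charlie 3·14=42, Q→Charlie 2·9=18, R→Charlie 9·15=135, S→Charlie 11·10=110, T→Charlie 10·15=150. Service 455; fixed 11; total 466.
No other subset beats 305.

Minimum total cost: 305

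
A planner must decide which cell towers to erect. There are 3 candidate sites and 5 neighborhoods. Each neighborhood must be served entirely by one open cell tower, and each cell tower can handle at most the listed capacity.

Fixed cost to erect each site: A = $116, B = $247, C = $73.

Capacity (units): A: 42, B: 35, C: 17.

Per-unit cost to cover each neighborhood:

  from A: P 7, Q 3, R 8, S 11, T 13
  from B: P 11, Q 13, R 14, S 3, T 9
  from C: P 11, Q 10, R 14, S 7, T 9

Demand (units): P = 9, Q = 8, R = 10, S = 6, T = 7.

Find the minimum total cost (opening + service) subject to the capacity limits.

Minimum total cost: 440

Open {A}: P→A 7·9=63, Q→A 3·8=24, R→A 8·10=80, S→A 11·6=66, T→A 13·7=91.
Loads: A carries 40/42. Service 324; fixed 116; total 440.
Next best feasible plan costs 461.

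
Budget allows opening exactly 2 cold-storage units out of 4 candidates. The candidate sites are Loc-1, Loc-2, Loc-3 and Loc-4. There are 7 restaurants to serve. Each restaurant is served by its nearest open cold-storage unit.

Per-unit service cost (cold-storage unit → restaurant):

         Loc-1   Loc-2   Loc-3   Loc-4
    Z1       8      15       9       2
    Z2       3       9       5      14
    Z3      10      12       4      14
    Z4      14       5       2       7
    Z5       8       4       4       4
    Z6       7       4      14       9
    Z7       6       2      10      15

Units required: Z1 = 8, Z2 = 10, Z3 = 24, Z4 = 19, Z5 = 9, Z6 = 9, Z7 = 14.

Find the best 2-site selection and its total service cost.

Choose Loc-2 and Loc-3; total service cost 356.

With exactly 2 open, each restaurant uses its cheapest among the chosen.
{Loc-2, Loc-3}: Z1→Loc-3 9·8=72, Z2→Loc-3 5·10=50, Z3→Loc-3 4·24=96, Z4→Loc-3 2·19=38, Z5→Loc-2 4·9=36, Z6→Loc-2 4·9=36, Z7→Loc-2 2·14=28. Service cost 356.
{Loc-1, Loc-3}: service cost 411
{Loc-3, Loc-4}: service cost 457
Among all 6 size-2 choices, {Loc-2, Loc-3} is lowest.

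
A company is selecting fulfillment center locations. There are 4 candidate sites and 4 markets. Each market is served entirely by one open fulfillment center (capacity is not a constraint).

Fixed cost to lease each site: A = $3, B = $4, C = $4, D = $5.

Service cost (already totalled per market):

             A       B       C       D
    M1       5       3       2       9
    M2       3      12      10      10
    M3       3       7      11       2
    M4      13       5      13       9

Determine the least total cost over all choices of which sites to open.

Minimum total cost: 21

For any fixed open set, each market goes to its cheapest open site; total = fixed + service.
{A, B}: M1→B 3, M2→A 3, M3→A 3, M4→B 5. Service 14; fixed 7; total 21.
{A, B, C}: service 13 + fixed 11 = 24
{A, B, D}: service 13 + fixed 12 = 25
{A, B, C, D}: M1→C 2, M2→A 3, M3→D 2, M4→B 5. Service 12; fixed 16; total 28.
No other subset beats 21.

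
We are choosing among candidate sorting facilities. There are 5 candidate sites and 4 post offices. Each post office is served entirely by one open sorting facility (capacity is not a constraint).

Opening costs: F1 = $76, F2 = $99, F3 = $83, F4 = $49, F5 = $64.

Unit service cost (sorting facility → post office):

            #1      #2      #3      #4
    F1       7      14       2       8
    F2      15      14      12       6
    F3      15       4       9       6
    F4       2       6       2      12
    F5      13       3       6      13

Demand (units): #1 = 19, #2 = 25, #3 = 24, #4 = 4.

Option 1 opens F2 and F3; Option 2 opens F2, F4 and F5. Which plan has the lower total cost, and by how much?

Option 1: {F2, F3}: #1→F2 15·19=285, #2→F3 4·25=100, #3→F3 9·24=216, #4→F2 6·4=24. Service 625; fixed 182; total 807.
Option 2: {F2, F4, F5}: #1→F4 2·19=38, #2→F5 3·25=75, #3→F4 2·24=48, #4→F2 6·4=24. Service 185; fixed 212; total 397.
Difference: |807 − 397| = 410.

Option 2 is cheaper by 410.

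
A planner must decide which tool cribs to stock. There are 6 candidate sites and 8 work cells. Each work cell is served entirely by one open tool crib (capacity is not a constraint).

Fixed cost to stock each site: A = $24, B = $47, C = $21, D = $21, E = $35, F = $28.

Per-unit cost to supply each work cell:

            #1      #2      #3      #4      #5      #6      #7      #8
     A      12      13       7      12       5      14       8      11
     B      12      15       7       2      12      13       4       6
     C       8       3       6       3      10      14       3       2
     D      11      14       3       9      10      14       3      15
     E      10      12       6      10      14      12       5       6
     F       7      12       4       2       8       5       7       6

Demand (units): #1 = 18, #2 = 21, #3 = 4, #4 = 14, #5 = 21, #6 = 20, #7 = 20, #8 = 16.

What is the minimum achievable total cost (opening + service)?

Minimum total cost: 603

For any fixed open set, each work cell goes to its cheapest open site; total = fixed + service.
{A, C, F}: #1→F 7·18=126, #2→C 3·21=63, #3→F 4·4=16, #4→F 2·14=28, #5→A 5·21=105, #6→F 5·20=100, #7→C 3·20=60, #8→C 2·16=32. Service 530; fixed 73; total 603.
{A, C, D, F}: service 526 + fixed 94 = 620
{A, C, E, F}: #1→F 7·18=126, #2→C 3·21=63, #3→F 4·4=16, #4→F 2·14=28, #5→A 5·21=105, #6→F 5·20=100, #7→C 3·20=60, #8→C 2·16=32. Service 530; fixed 108; total 638.
{A, B, C, D, E, F}: service 526 + fixed 176 = 702
No other subset beats 603.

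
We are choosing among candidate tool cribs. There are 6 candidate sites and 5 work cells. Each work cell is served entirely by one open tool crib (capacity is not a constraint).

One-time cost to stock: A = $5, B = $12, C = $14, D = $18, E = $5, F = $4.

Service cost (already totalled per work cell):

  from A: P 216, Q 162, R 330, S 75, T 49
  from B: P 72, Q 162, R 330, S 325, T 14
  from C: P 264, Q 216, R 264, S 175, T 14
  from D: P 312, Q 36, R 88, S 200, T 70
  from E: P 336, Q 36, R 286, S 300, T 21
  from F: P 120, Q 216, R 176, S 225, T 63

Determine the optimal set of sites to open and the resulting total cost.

For any fixed open set, each work cell goes to its cheapest open site; total = fixed + service.
{A, B, D}: P→B 72, Q→D 36, R→D 88, S→A 75, T→B 14. Service 285; fixed 35; total 320.
{A, B, D, F}: service 285 + fixed 39 = 324
{A, B, D, E}: service 285 + fixed 40 = 325
{A, B, C, D, E, F}: service 285 + fixed 58 = 343
No other subset beats 320.

Open A, B and D; minimum total cost 320.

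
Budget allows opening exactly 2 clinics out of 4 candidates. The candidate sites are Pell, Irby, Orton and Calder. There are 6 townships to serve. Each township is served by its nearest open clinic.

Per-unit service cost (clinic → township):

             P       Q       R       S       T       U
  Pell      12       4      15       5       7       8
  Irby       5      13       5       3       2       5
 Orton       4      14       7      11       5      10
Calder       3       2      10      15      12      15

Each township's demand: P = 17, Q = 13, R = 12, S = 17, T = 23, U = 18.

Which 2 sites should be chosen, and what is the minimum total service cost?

Choose Irby and Calder; total service cost 324.

With exactly 2 open, each township uses its cheapest among the chosen.
{Irby, Calder}: P→Calder 3·17=51, Q→Calder 2·13=26, R→Irby 5·12=60, S→Irby 3·17=51, T→Irby 2·23=46, U→Irby 5·18=90. Service cost 324.
{Pell, Irby}: service cost 384
{Irby, Orton}: service cost 484
Among all 6 size-2 choices, {Irby, Calder} is lowest.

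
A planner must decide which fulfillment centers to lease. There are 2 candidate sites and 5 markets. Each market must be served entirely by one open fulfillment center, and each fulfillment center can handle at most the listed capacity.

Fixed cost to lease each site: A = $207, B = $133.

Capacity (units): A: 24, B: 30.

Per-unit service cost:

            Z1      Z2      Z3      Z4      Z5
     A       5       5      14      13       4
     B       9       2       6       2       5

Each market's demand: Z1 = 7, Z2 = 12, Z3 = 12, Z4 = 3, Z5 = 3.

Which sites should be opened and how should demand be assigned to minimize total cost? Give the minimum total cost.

Open {A, B}: Z1→A 5·7=35, Z2→B 2·12=24, Z3→B 6·12=72, Z4→B 2·3=6, Z5→A 4·3=12.
Loads: A carries 10/24, B carries 27/30. Service 149; fixed 340; total 489.
Next best feasible plan costs 492.

Minimum total cost: 489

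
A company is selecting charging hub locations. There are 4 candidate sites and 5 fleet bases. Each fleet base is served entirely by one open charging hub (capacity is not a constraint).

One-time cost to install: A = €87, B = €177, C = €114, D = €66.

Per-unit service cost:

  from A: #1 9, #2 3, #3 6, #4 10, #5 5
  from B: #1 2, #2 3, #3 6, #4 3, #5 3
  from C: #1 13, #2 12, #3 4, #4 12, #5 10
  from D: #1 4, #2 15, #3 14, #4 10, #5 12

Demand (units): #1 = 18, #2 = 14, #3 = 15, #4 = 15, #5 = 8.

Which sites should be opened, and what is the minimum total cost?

Open B only; minimum total cost 414.

For any fixed open set, each fleet base goes to its cheapest open site; total = fixed + service.
{B}: #1→B 2·18=36, #2→B 3·14=42, #3→B 6·15=90, #4→B 3·15=45, #5→B 3·8=24. Service 237; fixed 177; total 414.
{B, D}: service 237 + fixed 243 = 480
{B, C}: #1→B 2·18=36, #2→B 3·14=42, #3→C 4·15=60, #4→B 3·15=45, #5→B 3·8=24. Service 207; fixed 291; total 498.
{A, B, C, D}: #1→B 2·18=36, #2→A 3·14=42, #3→C 4·15=60, #4→B 3·15=45, #5→B 3·8=24. Service 207; fixed 444; total 651.
No other subset beats 414.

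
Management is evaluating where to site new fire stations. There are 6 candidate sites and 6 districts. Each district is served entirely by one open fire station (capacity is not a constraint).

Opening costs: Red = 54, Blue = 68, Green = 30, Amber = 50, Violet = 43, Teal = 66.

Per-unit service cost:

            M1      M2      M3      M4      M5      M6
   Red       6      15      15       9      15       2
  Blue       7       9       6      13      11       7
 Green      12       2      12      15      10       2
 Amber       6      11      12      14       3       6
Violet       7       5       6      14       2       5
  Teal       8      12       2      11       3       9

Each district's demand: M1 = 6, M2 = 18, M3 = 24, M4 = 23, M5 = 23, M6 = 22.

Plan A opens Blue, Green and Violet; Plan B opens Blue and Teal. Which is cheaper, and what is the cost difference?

Plan A is cheaper by 110.

Plan A: {Blue, Green, Violet}: M1→Blue 7·6=42, M2→Green 2·18=36, M3→Blue 6·24=144, M4→Blue 13·23=299, M5→Violet 2·23=46, M6→Green 2·22=44. Service 611; fixed 141; total 752.
Plan B: {Blue, Teal}: M1→Blue 7·6=42, M2→Blue 9·18=162, M3→Teal 2·24=48, M4→Teal 11·23=253, M5→Teal 3·23=69, M6→Blue 7·22=154. Service 728; fixed 134; total 862.
Difference: |752 − 862| = 110.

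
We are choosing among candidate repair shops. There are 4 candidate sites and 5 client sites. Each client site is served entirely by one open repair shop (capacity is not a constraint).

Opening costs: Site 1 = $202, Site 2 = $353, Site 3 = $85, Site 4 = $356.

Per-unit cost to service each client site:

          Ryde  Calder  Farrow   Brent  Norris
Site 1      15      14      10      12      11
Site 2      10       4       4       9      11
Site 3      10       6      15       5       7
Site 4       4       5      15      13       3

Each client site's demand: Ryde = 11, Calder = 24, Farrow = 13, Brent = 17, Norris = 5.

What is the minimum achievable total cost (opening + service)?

Minimum total cost: 654

For any fixed open set, each client site goes to its cheapest open site; total = fixed + service.
{Site 3}: Ryde→Site 3 10·11=110, Calder→Site 3 6·24=144, Farrow→Site 3 15·13=195, Brent→Site 3 5·17=85, Norris→Site 3 7·5=35. Service 569; fixed 85; total 654.
{Site 1, Site 3}: service 504 + fixed 287 = 791
{Site 2, Site 3}: service 378 + fixed 438 = 816
{Site 1, Site 2, Site 3, Site 4}: Ryde→Site 4 4·11=44, Calder→Site 2 4·24=96, Farrow→Site 2 4·13=52, Brent→Site 3 5·17=85, Norris→Site 4 3·5=15. Service 292; fixed 996; total 1288.
No other subset beats 654.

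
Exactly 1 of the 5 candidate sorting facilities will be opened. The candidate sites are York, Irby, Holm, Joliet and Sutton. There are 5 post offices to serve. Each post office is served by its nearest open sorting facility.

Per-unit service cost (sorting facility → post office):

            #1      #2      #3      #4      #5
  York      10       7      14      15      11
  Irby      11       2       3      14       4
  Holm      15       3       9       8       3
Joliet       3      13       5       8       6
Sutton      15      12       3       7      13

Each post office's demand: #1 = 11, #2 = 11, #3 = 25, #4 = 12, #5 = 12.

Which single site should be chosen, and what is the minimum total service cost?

Choose Irby only; total service cost 434.

With exactly 1 open, each post office uses its cheapest among the chosen.
{Irby}: #1→Irby 11·11=121, #2→Irby 2·11=22, #3→Irby 3·25=75, #4→Irby 14·12=168, #5→Irby 4·12=48. Service cost 434.
{Joliet}: service cost 469
{Holm}: service cost 555
Among all 5 size-1 choices, {Irby} is lowest.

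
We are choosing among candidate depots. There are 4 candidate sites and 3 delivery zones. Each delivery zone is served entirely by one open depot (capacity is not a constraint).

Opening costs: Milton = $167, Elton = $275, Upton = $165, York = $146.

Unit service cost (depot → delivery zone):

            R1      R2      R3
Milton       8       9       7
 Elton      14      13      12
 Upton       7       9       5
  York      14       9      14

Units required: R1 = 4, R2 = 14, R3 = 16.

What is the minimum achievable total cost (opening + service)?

Minimum total cost: 399

For any fixed open set, each delivery zone goes to its cheapest open site; total = fixed + service.
{Upton}: R1→Upton 7·4=28, R2→Upton 9·14=126, R3→Upton 5·16=80. Service 234; fixed 165; total 399.
{Milton}: service 270 + fixed 167 = 437
{Upton, York}: service 234 + fixed 311 = 545
{Milton, Elton, Upton, York}: service 234 + fixed 753 = 987
No other subset beats 399.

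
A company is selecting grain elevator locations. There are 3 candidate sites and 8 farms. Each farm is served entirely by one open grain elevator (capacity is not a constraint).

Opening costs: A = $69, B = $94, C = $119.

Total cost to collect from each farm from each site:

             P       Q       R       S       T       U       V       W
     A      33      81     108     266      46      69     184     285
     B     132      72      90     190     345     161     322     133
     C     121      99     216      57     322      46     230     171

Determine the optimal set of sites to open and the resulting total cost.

Open A and C; minimum total cost 914.

For any fixed open set, each farm goes to its cheapest open site; total = fixed + service.
{A, C}: P→A 33, Q→A 81, R→A 108, S→C 57, T→A 46, U→C 46, V→A 184, W→C 171. Service 726; fixed 188; total 914.
{A, B, C}: P→A 33, Q→B 72, R→B 90, S→C 57, T→A 46, U→C 46, V→A 184, W→B 133. Service 661; fixed 282; total 943.
{A, B}: P→A 33, Q→B 72, R→B 90, S→B 190, T→A 46, U→A 69, V→A 184, W→B 133. Service 817; fixed 163; total 980.
{A}: service 1072 + fixed 69 = 1141
No other subset beats 914.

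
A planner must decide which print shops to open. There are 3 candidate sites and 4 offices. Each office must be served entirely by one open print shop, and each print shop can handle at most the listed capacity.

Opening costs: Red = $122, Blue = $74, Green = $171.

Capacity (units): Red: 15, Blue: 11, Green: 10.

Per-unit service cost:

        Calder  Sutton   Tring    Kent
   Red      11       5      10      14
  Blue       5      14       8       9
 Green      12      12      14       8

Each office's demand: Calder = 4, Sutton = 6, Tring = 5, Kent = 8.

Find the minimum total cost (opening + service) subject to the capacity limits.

Minimum total cost: 392

Open {Red, Blue}: Calder→Red 11·4=44, Sutton→Red 5·6=30, Tring→Red 10·5=50, Kent→Blue 9·8=72.
Loads: Red carries 15/15, Blue carries 8/11. Service 196; fixed 196; total 392.
Next best feasible plan costs 398.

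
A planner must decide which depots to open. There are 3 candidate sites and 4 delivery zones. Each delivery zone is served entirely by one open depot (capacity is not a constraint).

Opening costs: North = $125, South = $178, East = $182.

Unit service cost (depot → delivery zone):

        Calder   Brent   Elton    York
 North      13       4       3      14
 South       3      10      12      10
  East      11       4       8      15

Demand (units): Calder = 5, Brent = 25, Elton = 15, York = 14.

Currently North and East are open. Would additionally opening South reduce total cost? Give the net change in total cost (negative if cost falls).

No — net change +82 (cost rises by 82).

Current service cost with {North, East}: 396.
Adding South: each delivery zone re-picks its cheapest; new service cost 300, saving 96.
Extra fixed cost: 178. Net change = 178 − 96 = 82.
(Totals: 703 → 785.)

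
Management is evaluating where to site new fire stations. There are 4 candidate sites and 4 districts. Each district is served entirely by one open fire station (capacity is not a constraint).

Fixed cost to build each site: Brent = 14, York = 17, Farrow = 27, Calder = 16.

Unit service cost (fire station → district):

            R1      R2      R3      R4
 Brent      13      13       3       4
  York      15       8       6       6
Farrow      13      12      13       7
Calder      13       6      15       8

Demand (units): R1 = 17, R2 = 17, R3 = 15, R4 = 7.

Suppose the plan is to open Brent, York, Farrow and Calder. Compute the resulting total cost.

Each district is assigned to its cheapest site among the open ones.
{Brent, York, Farrow, Calder}: R1→Brent 13·17=221, R2→Calder 6·17=102, R3→Brent 3·15=45, R4→Brent 4·7=28. Service 396; fixed 74; total 470.

Total cost: 470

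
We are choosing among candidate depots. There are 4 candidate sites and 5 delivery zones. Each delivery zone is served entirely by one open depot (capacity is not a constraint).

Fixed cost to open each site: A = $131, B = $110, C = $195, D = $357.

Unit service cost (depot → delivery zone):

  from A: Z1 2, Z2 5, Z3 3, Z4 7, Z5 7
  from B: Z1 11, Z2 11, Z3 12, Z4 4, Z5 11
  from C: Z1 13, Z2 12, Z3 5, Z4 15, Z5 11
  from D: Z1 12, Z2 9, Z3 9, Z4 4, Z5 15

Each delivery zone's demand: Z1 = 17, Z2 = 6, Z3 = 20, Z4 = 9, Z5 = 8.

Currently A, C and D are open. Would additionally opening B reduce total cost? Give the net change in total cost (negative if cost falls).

No — net change +110 (cost rises by 110).

Current service cost with {A, C, D}: 216.
Adding B: each delivery zone re-picks its cheapest; new service cost 216, saving 0.
Extra fixed cost: 110. Net change = 110 − 0 = 110.
(Totals: 899 → 1009.)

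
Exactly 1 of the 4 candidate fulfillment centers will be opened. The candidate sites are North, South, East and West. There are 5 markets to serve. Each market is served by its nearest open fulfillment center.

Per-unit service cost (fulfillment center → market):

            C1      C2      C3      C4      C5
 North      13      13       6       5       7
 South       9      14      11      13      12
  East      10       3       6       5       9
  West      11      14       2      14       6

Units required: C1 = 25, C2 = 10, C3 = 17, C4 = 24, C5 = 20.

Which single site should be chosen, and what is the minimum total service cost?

Choose East only; total service cost 682.

With exactly 1 open, each market uses its cheapest among the chosen.
{East}: C1→East 10·25=250, C2→East 3·10=30, C3→East 6·17=102, C4→East 5·24=120, C5→East 9·20=180. Service cost 682.
{North}: service cost 817
{West}: service cost 905
Among all 4 size-1 choices, {East} is lowest.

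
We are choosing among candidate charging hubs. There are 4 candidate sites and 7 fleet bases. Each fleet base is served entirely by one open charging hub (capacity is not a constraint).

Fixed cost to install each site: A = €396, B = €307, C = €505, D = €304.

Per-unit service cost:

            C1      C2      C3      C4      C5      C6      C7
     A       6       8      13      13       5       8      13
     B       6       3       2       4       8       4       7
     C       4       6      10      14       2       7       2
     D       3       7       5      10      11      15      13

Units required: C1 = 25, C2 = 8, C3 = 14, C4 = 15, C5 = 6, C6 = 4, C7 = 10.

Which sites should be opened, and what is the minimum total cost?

Open B only; minimum total cost 703.

For any fixed open set, each fleet base goes to its cheapest open site; total = fixed + service.
{B}: C1→B 6·25=150, C2→B 3·8=24, C3→B 2·14=28, C4→B 4·15=60, C5→B 8·6=48, C6→B 4·4=16, C7→B 7·10=70. Service 396; fixed 307; total 703.
{D}: C1→D 3·25=75, C2→D 7·8=56, C3→D 5·14=70, C4→D 10·15=150, C5→D 11·6=66, C6→D 15·4=60, C7→D 13·10=130. Service 607; fixed 304; total 911.
{B, D}: C1→D 3·25=75, C2→B 3·8=24, C3→B 2·14=28, C4→B 4·15=60, C5→B 8·6=48, C6→B 4·4=16, C7→B 7·10=70. Service 321; fixed 611; total 932.
{A, B, C, D}: C1→D 3·25=75, C2→B 3·8=24, C3→B 2·14=28, C4→B 4·15=60, C5→C 2·6=12, C6→B 4·4=16, C7→C 2·10=20. Service 235; fixed 1512; total 1747.
(All 15 nonempty subsets were checked; B only is lowest.)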